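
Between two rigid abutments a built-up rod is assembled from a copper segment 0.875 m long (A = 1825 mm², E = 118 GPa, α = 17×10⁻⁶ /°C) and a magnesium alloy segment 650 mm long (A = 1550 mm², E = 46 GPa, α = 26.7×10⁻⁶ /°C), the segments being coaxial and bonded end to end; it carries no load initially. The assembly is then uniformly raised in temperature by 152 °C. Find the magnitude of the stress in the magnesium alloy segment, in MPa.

If the supports were absent, the total length change would be Σ αᵢΔT Lᵢ = 17×10⁻⁶×152×875 + 26.7×10⁻⁶×152×650 = 4.899 mm.
The rigid supports impose zero overall length change; the single axial force P common to all segments must satisfy P Σ Lᵢ/(AᵢEᵢ) = δ_free.
Σ Lᵢ/(AᵢEᵢ) = 875/(1825×118×10³) + 650/(1550×46×10³) = 1.318×10⁻⁵ mm/N.
So P = 4.899 / 1.318×10⁻⁵ = 371.7 kN, compressive.
σ_{magnesium alloy} = P / A = 371700 / 1550 = 239.8 MPa.

σ ≈ 240 MPa (compressive)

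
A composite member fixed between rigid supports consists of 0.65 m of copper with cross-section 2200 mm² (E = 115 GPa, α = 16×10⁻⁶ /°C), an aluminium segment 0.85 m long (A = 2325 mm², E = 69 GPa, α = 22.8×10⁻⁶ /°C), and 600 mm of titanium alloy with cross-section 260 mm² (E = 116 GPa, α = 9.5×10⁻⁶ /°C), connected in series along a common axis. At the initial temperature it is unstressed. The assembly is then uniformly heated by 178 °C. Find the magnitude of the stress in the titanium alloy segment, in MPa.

If the supports were absent, the total length change would be Σ αᵢΔT Lᵢ = 16×10⁻⁶×178×650 + 22.8×10⁻⁶×178×850 + 9.5×10⁻⁶×178×600 = 6.315 mm.
The rigid supports impose zero overall length change; the single axial force P common to all segments must satisfy P Σ Lᵢ/(AᵢEᵢ) = δ_free.
Σ Lᵢ/(AᵢEᵢ) = 650/(2200×115×10³) + 850/(2325×69×10³) + 600/(260×116×10³) = 2.776×10⁻⁵ mm/N.
Hence P = δ_free / Σ(L/AE) = 6.315/2.776×10⁻⁵ = 227.5 kN (compressive).
σ_{titanium alloy} = P / A = 227500 / 260 = 875 MPa.

σ ≈ 875 MPa (compressive)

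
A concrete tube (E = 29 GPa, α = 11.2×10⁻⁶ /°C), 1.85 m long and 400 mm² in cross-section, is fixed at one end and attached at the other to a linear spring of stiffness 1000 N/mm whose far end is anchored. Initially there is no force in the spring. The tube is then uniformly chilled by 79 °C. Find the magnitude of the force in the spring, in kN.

P ≈ 1.41 kN

If the spring were absent the tube would shorten by αΔT L = 11.2×10⁻⁶ × 79 × 1850 = 1.637 mm.
With a force P in the spring, the elastic change of the tube is PL/(AE) and that of the spring is P/k; compatibility requires their sum to equal δ_free.
So P = δ_free / [L/(AE) + 1/k] = 1.637 / [ 1850/(400×29×10³) + 1/(1000) ].
P = 1.637 / 0.001159 = 1412 N.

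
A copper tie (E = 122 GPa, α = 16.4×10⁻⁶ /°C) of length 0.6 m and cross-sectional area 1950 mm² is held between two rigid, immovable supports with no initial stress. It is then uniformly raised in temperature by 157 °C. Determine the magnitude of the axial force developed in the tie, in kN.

P ≈ 613 kN (compressive)

Full restraint means ε = 0, so the stress is σ = EαΔT = 122×10³ × 16.4×10⁻⁶ × 157 = 314.1 MPa.
P = AEαΔT = 1950 × 122×10³ × 16.4×10⁻⁶ × 157 = 612.5 kN (compressive).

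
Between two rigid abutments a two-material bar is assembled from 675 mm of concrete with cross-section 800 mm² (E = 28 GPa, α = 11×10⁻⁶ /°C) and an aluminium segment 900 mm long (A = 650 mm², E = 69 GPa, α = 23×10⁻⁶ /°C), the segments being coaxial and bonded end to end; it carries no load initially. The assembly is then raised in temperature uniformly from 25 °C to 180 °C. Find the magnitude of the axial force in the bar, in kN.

P ≈ 86.8 kN (compressive)

If the supports were absent, the total length change would be Σ αᵢΔT Lᵢ = 11×10⁻⁶×155×675 + 23×10⁻⁶×155×900 = 4.359 mm.
The rigid supports impose zero overall length change; the single axial force P common to all segments must satisfy P Σ Lᵢ/(AᵢEᵢ) = δ_free.
The series flexibility is Σ Lᵢ/(AᵢEᵢ) = 675/(800×28×10³) + 900/(650×69×10³) = 5.02×10⁻⁵ mm/N.
So P = 4.359 / 5.02×10⁻⁵ = 86.84 kN, compressive.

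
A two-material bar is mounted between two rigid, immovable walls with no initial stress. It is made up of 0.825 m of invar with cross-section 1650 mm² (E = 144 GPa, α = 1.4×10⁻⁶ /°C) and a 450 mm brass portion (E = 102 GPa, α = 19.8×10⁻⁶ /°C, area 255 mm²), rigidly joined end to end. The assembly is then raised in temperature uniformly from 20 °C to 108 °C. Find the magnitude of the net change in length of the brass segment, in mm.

With the walls removed the bar would change length by δ_free = Σ αᵢΔT Lᵢ = 1.4×10⁻⁶×88×825 + 19.8×10⁻⁶×88×450 = 0.8857 mm.
Since the ends are fixed, an axial force P builds up, equal in every segment, with P · Σ Lᵢ/(AᵢEᵢ) = δ_free.
Σ Lᵢ/(AᵢEᵢ) = 825/(1650×144×10³) + 450/(255×102×10³) = 2.077×10⁻⁵ mm/N.
P = 0.8857 / 2.077×10⁻⁵ = 42640 N = 42.64 kN, compressive.
For the brass segment, free thermal change = 19.8×10⁻⁶×88×450 = 0.7841 mm and elastic change from P = 42640×450/(255×102×10³) = 0.7377 mm; these oppose, so the net change is 0.0464 mm (segment lengthens).

|ΔL| ≈ 0.0464 mm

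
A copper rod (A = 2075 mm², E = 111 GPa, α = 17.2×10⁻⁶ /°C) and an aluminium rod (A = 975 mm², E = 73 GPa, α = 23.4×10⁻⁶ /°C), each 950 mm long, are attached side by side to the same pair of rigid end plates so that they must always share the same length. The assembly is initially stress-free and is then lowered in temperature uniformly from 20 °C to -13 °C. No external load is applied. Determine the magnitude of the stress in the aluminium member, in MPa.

Both members must finish at the same length. With the larger α, the aluminium tends to over-contract; the plates restrain it, putting the aluminium in tension and the copper in compression. With no external load the two internal forces are equal and opposite, magnitude P.
Setting the final lengths equal and cancelling L: (α₁ − α₂)ΔT = P/(A₁E₁) + P/(A₂E₂).
|α₁ − α₂|·ΔT = 6.2×10⁻⁶ × 33 = 0.0002046.
1/(A₁E₁) + 1/(A₂E₂) = 1/(2075×111×10³) + 1/(975×73×10³) = 1.839×10⁻⁸ N⁻¹.
So P = 0.0002046 / 1.839×10⁻⁸ = 11.12 kN.
σ_{aluminium} = P/A₂ = 11120/975 = 11.41 MPa, tensile.

σ ≈ 11.4 MPa (tensile)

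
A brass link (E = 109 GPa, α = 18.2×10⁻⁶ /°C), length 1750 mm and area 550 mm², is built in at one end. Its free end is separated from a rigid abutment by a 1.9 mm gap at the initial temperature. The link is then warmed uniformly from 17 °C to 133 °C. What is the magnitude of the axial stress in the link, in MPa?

σ ≈ 112 MPa (compressive)

If the wall were absent the link would grow by αΔT L = 18.2×10⁻⁶ × 116 × 1750 = 3.695 mm.
The gap closes (δ_free > 1.9 mm) and the wall then resists a further 3.695 − 1.9 = 1.795 mm of expansion.
So σ = E(δ_free − g)/L = 109×10³ × 1.795/1750 = 111.8 MPa.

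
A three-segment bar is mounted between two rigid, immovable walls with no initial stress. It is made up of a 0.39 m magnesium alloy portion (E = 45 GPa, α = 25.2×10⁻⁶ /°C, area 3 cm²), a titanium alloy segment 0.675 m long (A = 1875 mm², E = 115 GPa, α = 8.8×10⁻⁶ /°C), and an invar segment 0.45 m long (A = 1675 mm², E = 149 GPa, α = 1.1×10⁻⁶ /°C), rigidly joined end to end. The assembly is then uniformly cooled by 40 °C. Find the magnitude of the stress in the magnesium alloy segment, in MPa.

σ ≈ 64.1 MPa (tensile)

Free thermal contraction of the whole bar: Σ αᵢΔT Lᵢ = 25.2×10⁻⁶×40×390 + 8.8×10⁻⁶×40×675 + 1.1×10⁻⁶×40×450 = 0.6505 mm.
The walls prevent any net length change, so an axial force P (same in every segment) develops. Compatibility: P · Σ Lᵢ/(AᵢEᵢ) = δ_free.
Σ Lᵢ/(AᵢEᵢ) = 390/(300×45×10³) + 675/(1875×115×10³) + 450/(1675×149×10³) = 3.382×10⁻⁵ mm/N.
So P = 0.6505 / 3.382×10⁻⁵ = 19.23 kN, tensile.
σ_{magnesium alloy} = P / A = 19230 / 300 = 64.11 MPa.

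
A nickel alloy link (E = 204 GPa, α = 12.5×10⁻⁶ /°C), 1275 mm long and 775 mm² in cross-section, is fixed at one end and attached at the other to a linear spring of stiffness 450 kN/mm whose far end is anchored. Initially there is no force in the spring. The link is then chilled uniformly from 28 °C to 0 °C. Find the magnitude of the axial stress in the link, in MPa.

σ ≈ 56 MPa (tensile)

If the spring were absent the link would shorten by αΔT L = 12.5×10⁻⁶ × 28 × 1275 = 0.4462 mm.
Let P be the tensile force in the spring. The link extends elastically by PL/(AE) and the spring stretches by P/k; together these equal δ_free.
P [ L/(AE) + 1/k ] = δ_free → P [ 1275/(775×204×10³) + 1/(450×10³) ] = 0.4462.
P = 0.4462 / 1.029×10⁻⁵ = 43380 N.
σ = P/A = 43380/775 = 55.98 MPa.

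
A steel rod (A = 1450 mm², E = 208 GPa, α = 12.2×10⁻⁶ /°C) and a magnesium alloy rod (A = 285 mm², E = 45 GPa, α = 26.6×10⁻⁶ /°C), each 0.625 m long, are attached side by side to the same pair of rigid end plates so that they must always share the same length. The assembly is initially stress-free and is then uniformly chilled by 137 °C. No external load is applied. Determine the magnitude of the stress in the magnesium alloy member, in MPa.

σ ≈ 85.2 MPa (tensile)

Equilibrium of a rigid end plate with no external load gives equal and opposite internal forces ±P in the two members. Since α_{magnesium alloy} > α_{steel}, cooling drives the magnesium alloy into tension and the steel into compression.
Setting the final lengths equal and cancelling L: (α₁ − α₂)ΔT = P/(A₁E₁) + P/(A₂E₂).
|α₁ − α₂|·ΔT = 14.4×10⁻⁶ × 137 = 0.001973.
1/(A₁E₁) + 1/(A₂E₂) = 1/(1450×208×10³) + 1/(285×45×10³) = 8.129×10⁻⁸ N⁻¹.
P = 0.001973 / 8.129×10⁻⁸ = 24270 N = 24.27 kN.
σ_{magnesium alloy} = P/A₂ = 24270/285 = 85.15 MPa, tensile.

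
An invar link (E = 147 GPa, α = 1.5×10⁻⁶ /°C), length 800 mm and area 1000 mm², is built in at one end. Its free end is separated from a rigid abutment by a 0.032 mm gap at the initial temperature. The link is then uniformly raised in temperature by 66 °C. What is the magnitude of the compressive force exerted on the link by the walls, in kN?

P ≈ 8.67 kN

If the wall were absent the link would grow by αΔT L = 1.5×10⁻⁶ × 66 × 800 = 0.0792 mm.
After closing the 0.032 mm clearance, 0.0792 − 0.032 = 0.0472 mm of expansion remains to be suppressed by the wall.
Compatibility: PL/(AE) = 0.0472 mm, so σ = P/A = E × (0.0472/800) = 8.673 MPa.
Force on the wall = σA = 8.673 × 1000 mm² = 8.673 kN.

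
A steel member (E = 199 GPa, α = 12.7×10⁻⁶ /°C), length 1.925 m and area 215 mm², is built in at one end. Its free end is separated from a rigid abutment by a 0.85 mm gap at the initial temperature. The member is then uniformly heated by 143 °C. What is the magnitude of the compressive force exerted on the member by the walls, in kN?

If the wall were absent the member would grow by αΔT L = 12.7×10⁻⁶ × 143 × 1925 = 3.496 mm.
After closing the 0.85 mm clearance, 3.496 − 0.85 = 2.646 mm of expansion remains to be suppressed by the wall.
So σ = E(δ_free − g)/L = 199×10³ × 2.646/1925 = 273.5 MPa.
Force on the wall = σA = 273.5 × 215 mm² = 58.81 kN.

P ≈ 58.8 kN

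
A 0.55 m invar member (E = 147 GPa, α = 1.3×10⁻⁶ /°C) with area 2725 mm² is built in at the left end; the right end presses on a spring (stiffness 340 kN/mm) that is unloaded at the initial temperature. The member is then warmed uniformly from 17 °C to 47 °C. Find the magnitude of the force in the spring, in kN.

The unrestrained thermal change is αΔT L = 1.3×10⁻⁶ × 30 × 550 = 0.02145 mm.
With a force P in the spring, the elastic change of the member is PL/(AE) and that of the spring is P/k; compatibility requires their sum to equal δ_free.
P [ L/(AE) + 1/k ] = δ_free → P [ 550/(2725×147×10³) + 1/(340×10³) ] = 0.02145.
P = 0.02145 / 4.314×10⁻⁶ = 4972 N.

P ≈ 4.97 kN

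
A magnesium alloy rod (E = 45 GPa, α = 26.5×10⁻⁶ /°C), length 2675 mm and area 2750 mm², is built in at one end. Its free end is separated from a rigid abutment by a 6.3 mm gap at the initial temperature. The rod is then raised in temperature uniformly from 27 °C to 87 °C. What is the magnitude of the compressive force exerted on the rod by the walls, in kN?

P ≈ 0 kN

If the wall were absent the rod would grow by αΔT L = 26.5×10⁻⁶ × 60 × 2675 = 4.253 mm.
This is smaller than the 6.3 mm clearance, so the rod expands freely without reaching the stop — the stress is zero.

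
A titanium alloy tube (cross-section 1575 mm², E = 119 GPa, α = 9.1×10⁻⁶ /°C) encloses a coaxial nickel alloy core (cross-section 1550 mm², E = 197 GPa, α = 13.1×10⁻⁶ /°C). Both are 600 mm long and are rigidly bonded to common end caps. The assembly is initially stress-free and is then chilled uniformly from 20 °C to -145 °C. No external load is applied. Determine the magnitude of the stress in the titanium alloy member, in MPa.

σ ≈ 48.7 MPa (compressive)

Equilibrium of a rigid end plate with no external load gives equal and opposite internal forces ±P in the two members. Since α_{nickel alloy} > α_{titanium alloy}, cooling drives the nickel alloy into tension and the titanium alloy into compression.
Setting the final lengths equal and cancelling L: (α₁ − α₂)ΔT = P/(A₁E₁) + P/(A₂E₂).
|α₁ − α₂|·ΔT = 4×10⁻⁶ × 165 = 0.00066.
1/(A₁E₁) + 1/(A₂E₂) = 1/(1575×119×10³) + 1/(1550×197×10³) = 8.61×10⁻⁹ N⁻¹.
P = 0.00066 / 8.61×10⁻⁹ = 76650 N = 76.65 kN.
σ_{titanium alloy} = P/A₁ = 76650/1575 = 48.67 MPa, compressive.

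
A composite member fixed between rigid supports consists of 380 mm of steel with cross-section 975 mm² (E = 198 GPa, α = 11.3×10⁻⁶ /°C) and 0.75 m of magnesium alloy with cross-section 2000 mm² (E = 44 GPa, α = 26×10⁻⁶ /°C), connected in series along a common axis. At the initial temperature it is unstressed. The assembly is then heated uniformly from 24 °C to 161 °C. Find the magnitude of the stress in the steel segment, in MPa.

With the walls removed the bar would change length by δ_free = Σ αᵢΔT Lᵢ = 11.3×10⁻⁶×137×380 + 26×10⁻⁶×137×750 = 3.26 mm.
Since the ends are fixed, an axial force P builds up, equal in every segment, with P · Σ Lᵢ/(AᵢEᵢ) = δ_free.
Σ Lᵢ/(AᵢEᵢ) = 380/(975×198×10³) + 750/(2000×44×10³) = 1.049×10⁻⁵ mm/N.
Hence P = δ_free / Σ(L/AE) = 3.26/1.049×10⁻⁵ = 310.7 kN (compressive).
σ_{steel} = P / A = 310700 / 975 = 318.7 MPa.

σ ≈ 319 MPa (compressive)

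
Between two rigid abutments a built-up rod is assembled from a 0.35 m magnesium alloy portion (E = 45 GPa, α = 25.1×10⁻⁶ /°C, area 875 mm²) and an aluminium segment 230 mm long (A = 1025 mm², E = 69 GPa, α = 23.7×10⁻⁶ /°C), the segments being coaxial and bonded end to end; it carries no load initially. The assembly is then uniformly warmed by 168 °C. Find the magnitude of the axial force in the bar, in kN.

P ≈ 197 kN (compressive)

Free thermal expansion of the whole bar: Σ αᵢΔT Lᵢ = 25.1×10⁻⁶×168×350 + 23.7×10⁻⁶×168×230 = 2.392 mm.
The rigid supports impose zero overall length change; the single axial force P common to all segments must satisfy P Σ Lᵢ/(AᵢEᵢ) = δ_free.
The series flexibility is Σ Lᵢ/(AᵢEᵢ) = 350/(875×45×10³) + 230/(1025×69×10³) = 1.214×10⁻⁵ mm/N.
Hence P = δ_free / Σ(L/AE) = 2.392/1.214×10⁻⁵ = 197 kN (compressive).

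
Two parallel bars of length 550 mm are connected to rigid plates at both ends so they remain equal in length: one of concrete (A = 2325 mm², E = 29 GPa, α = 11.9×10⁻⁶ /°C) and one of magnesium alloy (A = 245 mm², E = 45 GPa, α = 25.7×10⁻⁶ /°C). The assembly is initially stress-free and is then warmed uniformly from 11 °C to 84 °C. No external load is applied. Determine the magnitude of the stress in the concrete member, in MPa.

σ ≈ 4.11 MPa (tensile)

The magnesium alloy has the larger α, so on heating it would change length more than the concrete if both were free. The rigid plates force a common final length, so the magnesium alloy is put into compression and the concrete into tension, with equal and opposite forces P (no external load).
Compatibility of the two members (thermal + elastic change equal): (α₁ − α₂)ΔT = P·[1/(A₁E₁) + 1/(A₂E₂)].
|α₁ − α₂|·ΔT = 13.8×10⁻⁶ × 73 = 0.001007.
1/(A₁E₁) + 1/(A₂E₂) = 1/(2325×29×10³) + 1/(245×45×10³) = 1.055×10⁻⁷ N⁻¹.
So P = 0.001007 / 1.055×10⁻⁷ = 9.546 kN.
σ_{concrete} = P/A₁ = 9546/2325 = 4.106 MPa, tensile.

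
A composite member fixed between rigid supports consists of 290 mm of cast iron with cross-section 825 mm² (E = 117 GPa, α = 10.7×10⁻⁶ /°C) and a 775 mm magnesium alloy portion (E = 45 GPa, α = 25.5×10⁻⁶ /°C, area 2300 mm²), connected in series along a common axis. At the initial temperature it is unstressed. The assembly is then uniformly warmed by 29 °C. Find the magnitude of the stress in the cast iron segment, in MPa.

σ ≈ 76.6 MPa (compressive)

Free thermal expansion of the whole bar: Σ αᵢΔT Lᵢ = 10.7×10⁻⁶×29×290 + 25.5×10⁻⁶×29×775 = 0.6631 mm.
The rigid supports impose zero overall length change; the single axial force P common to all segments must satisfy P Σ Lᵢ/(AᵢEᵢ) = δ_free.
The series flexibility is Σ Lᵢ/(AᵢEᵢ) = 290/(825×117×10³) + 775/(2300×45×10³) = 1.049×10⁻⁵ mm/N.
P = 0.6631 / 1.049×10⁻⁵ = 63200 N = 63.2 kN, compressive.
σ_{cast iron} = P / A = 63200 / 825 = 76.6 MPa.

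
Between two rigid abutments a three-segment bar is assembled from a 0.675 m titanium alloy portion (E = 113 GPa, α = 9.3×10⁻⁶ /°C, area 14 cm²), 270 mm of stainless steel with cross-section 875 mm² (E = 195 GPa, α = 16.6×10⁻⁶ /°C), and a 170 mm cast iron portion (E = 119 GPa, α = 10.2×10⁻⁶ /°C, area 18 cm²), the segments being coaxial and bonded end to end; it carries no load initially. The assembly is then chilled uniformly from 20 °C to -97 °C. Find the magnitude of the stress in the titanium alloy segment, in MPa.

Free thermal contraction of the whole bar: Σ αᵢΔT Lᵢ = 9.3×10⁻⁶×117×675 + 16.6×10⁻⁶×117×270 + 10.2×10⁻⁶×117×170 = 1.462 mm.
The walls prevent any net length change, so an axial force P (same in every segment) develops. Compatibility: P · Σ Lᵢ/(AᵢEᵢ) = δ_free.
Σ Lᵢ/(AᵢEᵢ) = 675/(1400×113×10³) + 270/(875×195×10³) + 170/(1800×119×10³) = 6.643×10⁻⁶ mm/N.
So P = 1.462 / 6.643×10⁻⁶ = 220 kN, tensile.
σ_{titanium alloy} = P / A = 220000 / 1400 = 157.2 MPa.

σ ≈ 157 MPa (tensile)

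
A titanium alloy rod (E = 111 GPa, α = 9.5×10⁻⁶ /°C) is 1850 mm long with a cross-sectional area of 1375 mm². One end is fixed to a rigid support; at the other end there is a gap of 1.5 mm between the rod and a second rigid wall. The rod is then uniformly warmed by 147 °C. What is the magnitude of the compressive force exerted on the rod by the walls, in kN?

P ≈ 89.4 kN

If the wall were absent the rod would grow by αΔT L = 9.5×10⁻⁶ × 147 × 1850 = 2.584 mm.
After closing the 1.5 mm clearance, 2.584 − 1.5 = 1.084 mm of expansion remains to be suppressed by the wall.
That suppressed elongation corresponds to σ = E·Δ/L = 111×10³ × 1.084/1850 = 65.01 MPa.
Force on the wall = σA = 65.01 × 1375 mm² = 89.39 kN.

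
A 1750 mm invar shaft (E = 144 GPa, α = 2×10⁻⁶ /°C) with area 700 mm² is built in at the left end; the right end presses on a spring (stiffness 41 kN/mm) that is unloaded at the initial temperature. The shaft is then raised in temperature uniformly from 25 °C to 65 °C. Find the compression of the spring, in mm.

δ ≈ 0.0818 mm

The unrestrained thermal change is αΔT L = 2×10⁻⁶ × 40 × 1750 = 0.14 mm.
Let P be the compressive force at the spring. The shaft shortens elastically by PL/(AE) and the spring compresses by P/k; together these equal δ_free.
So P = δ_free / [L/(AE) + 1/k] = 0.14 / [ 1750/(700×144×10³) + 1/(41×10³) ].
P = 0.14 / 4.175×10⁻⁵ = 3353 N.
Spring compression = P/k = 3353/(41×10³) = 0.08178 mm.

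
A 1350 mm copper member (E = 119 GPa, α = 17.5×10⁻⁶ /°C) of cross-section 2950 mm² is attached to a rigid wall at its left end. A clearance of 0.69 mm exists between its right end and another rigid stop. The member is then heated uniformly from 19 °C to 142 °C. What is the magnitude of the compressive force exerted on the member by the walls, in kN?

Unrestrained expansion: δ_free = αΔT L = 17.5×10⁻⁶ × 123 × 1350 = 2.906 mm.
This exceeds the 0.69 mm gap, so the wall pushes back. The portion of expansion that must be recovered elastically is δ_free − gap = 2.906 − 0.69 = 2.216 mm.
So σ = E(δ_free − g)/L = 119×10³ × 2.216/1350 = 195.3 MPa.
P = σA = 195.3 × 2950 = 576.2 kN.

P ≈ 576 kN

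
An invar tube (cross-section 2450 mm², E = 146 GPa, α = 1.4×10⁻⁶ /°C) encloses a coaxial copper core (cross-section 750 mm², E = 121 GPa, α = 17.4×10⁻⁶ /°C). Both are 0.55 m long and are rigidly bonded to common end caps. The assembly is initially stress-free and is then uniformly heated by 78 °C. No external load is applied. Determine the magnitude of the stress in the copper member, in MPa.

Both members must finish at the same length. With the larger α, the copper tends to over-expand; the plates restrain it, putting the copper in compression and the invar in tension. With no external load the two internal forces are equal and opposite, magnitude P.
Equating the net (thermal + elastic) strains gives |α₁ − α₂|·ΔT = P·[1/(A₁E₁) + 1/(A₂E₂)].
|α₁ − α₂|·ΔT = 16×10⁻⁶ × 78 = 0.001248.
1/(A₁E₁) + 1/(A₂E₂) = 1/(2450×146×10³) + 1/(750×121×10³) = 1.381×10⁻⁸ N⁻¹.
So P = 0.001248 / 1.381×10⁻⁸ = 90.34 kN.
σ_{copper} = P/A₂ = 90340/750 = 120.4 MPa, compressive.

σ ≈ 120 MPa (compressive)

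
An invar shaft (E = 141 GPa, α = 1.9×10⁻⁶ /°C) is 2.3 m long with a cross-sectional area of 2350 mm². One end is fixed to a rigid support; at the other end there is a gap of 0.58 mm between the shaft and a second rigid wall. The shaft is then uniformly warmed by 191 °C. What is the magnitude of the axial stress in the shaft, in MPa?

Unrestrained expansion: δ_free = αΔT L = 1.9×10⁻⁶ × 191 × 2300 = 0.8347 mm.
After closing the 0.58 mm clearance, 0.8347 − 0.58 = 0.2547 mm of expansion remains to be suppressed by the wall.
So σ = E(δ_free − g)/L = 141×10³ × 0.2547/2300 = 15.61 MPa.

σ ≈ 15.6 MPa (compressive)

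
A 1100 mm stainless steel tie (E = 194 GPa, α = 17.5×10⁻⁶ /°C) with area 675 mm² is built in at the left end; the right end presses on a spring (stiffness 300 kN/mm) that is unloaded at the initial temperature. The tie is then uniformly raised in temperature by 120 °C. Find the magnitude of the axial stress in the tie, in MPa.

The unrestrained thermal change is αΔT L = 17.5×10⁻⁶ × 120 × 1100 = 2.31 mm.
Let P be the compressive force at the spring. The tie shortens elastically by PL/(AE) and the spring compresses by P/k; together these equal δ_free.
P [ L/(AE) + 1/k ] = δ_free → P [ 1100/(675×194×10³) + 1/(300×10³) ] = 2.31.
P = 2.31 / 1.173×10⁻⁵ = 196900 N.
σ = P/A = 196900/675 = 291.7 MPa.

σ ≈ 292 MPa (compressive)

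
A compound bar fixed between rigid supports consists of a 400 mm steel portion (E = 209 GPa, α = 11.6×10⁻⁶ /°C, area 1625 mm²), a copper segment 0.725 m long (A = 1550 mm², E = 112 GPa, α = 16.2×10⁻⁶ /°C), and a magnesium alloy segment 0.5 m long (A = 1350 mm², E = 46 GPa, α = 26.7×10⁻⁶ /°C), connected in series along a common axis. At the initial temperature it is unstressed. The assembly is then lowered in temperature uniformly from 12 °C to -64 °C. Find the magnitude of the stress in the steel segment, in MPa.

Free thermal contraction of the whole bar: Σ αᵢΔT Lᵢ = 11.6×10⁻⁶×76×400 + 16.2×10⁻⁶×76×725 + 26.7×10⁻⁶×76×500 = 2.26 mm.
The walls prevent any net length change, so an axial force P (same in every segment) develops. Compatibility: P · Σ Lᵢ/(AᵢEᵢ) = δ_free.
The series flexibility is Σ Lᵢ/(AᵢEᵢ) = 400/(1625×209×10³) + 725/(1550×112×10³) + 500/(1350×46×10³) = 1.341×10⁻⁵ mm/N.
So P = 2.26 / 1.341×10⁻⁵ = 168.6 kN, tensile.
σ_{steel} = P / A = 168600 / 1625 = 103.7 MPa.

σ ≈ 104 MPa (tensile)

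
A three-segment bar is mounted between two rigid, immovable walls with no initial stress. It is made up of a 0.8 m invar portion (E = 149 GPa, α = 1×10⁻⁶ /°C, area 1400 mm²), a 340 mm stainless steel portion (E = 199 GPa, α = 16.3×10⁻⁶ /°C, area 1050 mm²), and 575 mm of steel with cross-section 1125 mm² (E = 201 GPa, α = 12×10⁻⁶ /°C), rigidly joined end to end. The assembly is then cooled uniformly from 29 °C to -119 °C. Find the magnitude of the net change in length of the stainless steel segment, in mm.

Free thermal contraction of the whole bar: Σ αᵢΔT Lᵢ = 1×10⁻⁶×148×800 + 16.3×10⁻⁶×148×340 + 12×10⁻⁶×148×575 = 1.96 mm.
Since the ends are fixed, an axial force P builds up, equal in every segment, with P · Σ Lᵢ/(AᵢEᵢ) = δ_free.
Σ Lᵢ/(AᵢEᵢ) = 800/(1400×149×10³) + 340/(1050×199×10³) + 575/(1125×201×10³) = 8.005×10⁻⁶ mm/N.
So P = 1.96 / 8.005×10⁻⁶ = 244.8 kN, tensile.
For the stainless steel segment, free thermal change = 16.3×10⁻⁶×148×340 = 0.8202 mm and elastic change from P = 244800×340/(1050×199×10³) = 0.3984 mm; these oppose, so the net change is 0.422 mm (segment shortens).

|ΔL| ≈ 0.422 mm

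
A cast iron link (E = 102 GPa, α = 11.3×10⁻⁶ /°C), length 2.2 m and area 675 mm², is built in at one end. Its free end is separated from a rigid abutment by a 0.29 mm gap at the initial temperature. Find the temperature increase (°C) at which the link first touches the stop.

ΔT ≈ 11.7 °C

Contact occurs when the free expansion equals the gap: αΔT L = 0.29 mm.
So ΔT = g/(αL) = 0.29/(11.3×10⁻⁶ × 2200) = 11.67 °C.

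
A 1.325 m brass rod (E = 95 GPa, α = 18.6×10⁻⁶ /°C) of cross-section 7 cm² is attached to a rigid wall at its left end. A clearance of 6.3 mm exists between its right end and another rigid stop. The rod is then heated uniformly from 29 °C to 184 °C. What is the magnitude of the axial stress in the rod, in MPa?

If the wall were absent the rod would grow by αΔT L = 18.6×10⁻⁶ × 155 × 1325 = 3.82 mm.
Since δ_free = 3.82 mm is less than the 6.3 mm gap, the rod never touches the wall. No axial force develops.

σ ≈ 0 MPa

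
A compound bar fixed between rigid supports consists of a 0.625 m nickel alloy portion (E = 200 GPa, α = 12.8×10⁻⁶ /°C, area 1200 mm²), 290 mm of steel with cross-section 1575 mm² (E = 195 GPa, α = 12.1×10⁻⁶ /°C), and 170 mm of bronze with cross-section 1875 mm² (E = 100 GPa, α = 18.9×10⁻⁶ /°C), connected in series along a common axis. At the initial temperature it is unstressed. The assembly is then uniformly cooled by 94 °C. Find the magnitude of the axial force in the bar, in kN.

If the supports were absent, the total length change would be Σ αᵢΔT Lᵢ = 12.8×10⁻⁶×94×625 + 12.1×10⁻⁶×94×290 + 18.9×10⁻⁶×94×170 = 1.384 mm.
The rigid supports impose zero overall length change; the single axial force P common to all segments must satisfy P Σ Lᵢ/(AᵢEᵢ) = δ_free.
The series flexibility is Σ Lᵢ/(AᵢEᵢ) = 625/(1200×200×10³) + 290/(1575×195×10³) + 170/(1875×100×10³) = 4.455×10⁻⁶ mm/N.
Hence P = δ_free / Σ(L/AE) = 1.384/4.455×10⁻⁶ = 310.6 kN (tensile).

P ≈ 311 kN (tensile)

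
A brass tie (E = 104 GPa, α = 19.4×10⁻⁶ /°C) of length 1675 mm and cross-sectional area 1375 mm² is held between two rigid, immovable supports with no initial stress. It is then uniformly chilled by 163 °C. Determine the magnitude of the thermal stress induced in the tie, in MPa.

Because both ends are immovable the net strain is zero, and the suppressed thermal strain is αΔT = 19.4×10⁻⁶ × 163 = 3162.2×10⁻⁶.
The stress required to suppress this strain is σ = Eε = 104×10³ × 3162.2×10⁻⁶ = 328.9 MPa, tensile since the tie is trying to contract.

σ ≈ 329 MPa (tensile)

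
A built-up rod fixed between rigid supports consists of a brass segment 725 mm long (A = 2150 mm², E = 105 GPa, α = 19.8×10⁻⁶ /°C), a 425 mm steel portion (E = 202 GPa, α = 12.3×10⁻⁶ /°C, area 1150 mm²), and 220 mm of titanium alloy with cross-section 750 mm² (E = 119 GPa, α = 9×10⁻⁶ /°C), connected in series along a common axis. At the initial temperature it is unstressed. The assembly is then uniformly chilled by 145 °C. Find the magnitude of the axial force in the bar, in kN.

P ≈ 417 kN (tensile)

If the supports were absent, the total length change would be Σ αᵢΔT Lᵢ = 19.8×10⁻⁶×145×725 + 12.3×10⁻⁶×145×425 + 9×10⁻⁶×145×220 = 3.127 mm.
The rigid supports impose zero overall length change; the single axial force P common to all segments must satisfy P Σ Lᵢ/(AᵢEᵢ) = δ_free.
Σ Lᵢ/(AᵢEᵢ) = 725/(2150×105×10³) + 425/(1150×202×10³) + 220/(750×119×10³) = 7.506×10⁻⁶ mm/N.
So P = 3.127 / 7.506×10⁻⁶ = 416.5 kN, tensile.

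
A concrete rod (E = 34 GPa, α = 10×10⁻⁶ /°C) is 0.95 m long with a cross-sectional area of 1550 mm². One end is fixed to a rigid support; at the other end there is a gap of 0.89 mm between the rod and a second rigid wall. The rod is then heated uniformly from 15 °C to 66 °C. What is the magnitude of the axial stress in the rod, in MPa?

σ ≈ 0 MPa

Free thermal elongation = αΔT L = 10×10⁻⁶ × 51 × 950 = 0.4845 mm.
This is smaller than the 0.89 mm clearance, so the rod expands freely without reaching the stop — the stress is zero.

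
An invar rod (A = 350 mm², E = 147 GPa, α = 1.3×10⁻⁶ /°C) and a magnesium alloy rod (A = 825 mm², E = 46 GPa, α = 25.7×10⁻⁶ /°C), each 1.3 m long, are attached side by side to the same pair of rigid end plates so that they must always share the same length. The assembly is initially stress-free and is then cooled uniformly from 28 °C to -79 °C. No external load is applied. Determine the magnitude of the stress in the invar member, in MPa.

σ ≈ 163 MPa (compressive)

The magnesium alloy has the larger α, so on cooling it would change length more than the invar if both were free. The rigid plates force a common final length, so the magnesium alloy is put into tension and the invar into compression, with equal and opposite forces P (no external load).
Equating the net (thermal + elastic) strains gives |α₁ − α₂|·ΔT = P·[1/(A₁E₁) + 1/(A₂E₂)].
|α₁ − α₂|·ΔT = 24.4×10⁻⁶ × 107 = 0.002611.
1/(A₁E₁) + 1/(A₂E₂) = 1/(350×147×10³) + 1/(825×46×10³) = 4.579×10⁻⁸ N⁻¹.
So P = 0.002611 / 4.579×10⁻⁸ = 57.02 kN.
σ_{invar} = P/A₁ = 57020/350 = 162.9 MPa, compressive.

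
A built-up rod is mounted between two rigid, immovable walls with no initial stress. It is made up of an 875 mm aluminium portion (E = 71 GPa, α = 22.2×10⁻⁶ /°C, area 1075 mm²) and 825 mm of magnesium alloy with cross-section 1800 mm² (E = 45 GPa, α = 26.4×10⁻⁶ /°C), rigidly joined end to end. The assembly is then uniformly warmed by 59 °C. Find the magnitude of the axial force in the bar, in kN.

P ≈ 112 kN (compressive)

If the supports were absent, the total length change would be Σ αᵢΔT Lᵢ = 22.2×10⁻⁶×59×875 + 26.4×10⁻⁶×59×825 = 2.431 mm.
The walls prevent any net length change, so an axial force P (same in every segment) develops. Compatibility: P · Σ Lᵢ/(AᵢEᵢ) = δ_free.
Σ Lᵢ/(AᵢEᵢ) = 875/(1075×71×10³) + 825/(1800×45×10³) = 2.165×10⁻⁵ mm/N.
Hence P = δ_free / Σ(L/AE) = 2.431/2.165×10⁻⁵ = 112.3 kN (compressive).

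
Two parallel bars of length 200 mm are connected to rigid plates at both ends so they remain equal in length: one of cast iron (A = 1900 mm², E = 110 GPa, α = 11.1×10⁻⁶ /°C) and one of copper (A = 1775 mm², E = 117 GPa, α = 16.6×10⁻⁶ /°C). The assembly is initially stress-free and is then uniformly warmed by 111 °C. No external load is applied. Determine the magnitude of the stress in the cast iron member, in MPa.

σ ≈ 33.5 MPa (tensile)

Equilibrium of a rigid end plate with no external load gives equal and opposite internal forces ±P in the two members. Since α_{copper} > α_{cast iron}, heating drives the copper into compression and the cast iron into tension.
Compatibility of the two members (thermal + elastic change equal): (α₁ − α₂)ΔT = P·[1/(A₁E₁) + 1/(A₂E₂)].
|α₁ − α₂|·ΔT = 5.5×10⁻⁶ × 111 = 0.0006105.
1/(A₁E₁) + 1/(A₂E₂) = 1/(1900×110×10³) + 1/(1775×117×10³) = 9.6×10⁻⁹ N⁻¹.
So P = 0.0006105 / 9.6×10⁻⁹ = 63.59 kN.
σ_{cast iron} = P/A₁ = 63590/1900 = 33.47 MPa, tensile.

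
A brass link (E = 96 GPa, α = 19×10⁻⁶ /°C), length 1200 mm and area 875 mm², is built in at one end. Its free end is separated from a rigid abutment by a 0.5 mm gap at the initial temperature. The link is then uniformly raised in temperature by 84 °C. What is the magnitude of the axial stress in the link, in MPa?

Unrestrained expansion: δ_free = αΔT L = 19×10⁻⁶ × 84 × 1200 = 1.915 mm.
After closing the 0.5 mm clearance, 1.915 − 0.5 = 1.415 mm of expansion remains to be suppressed by the wall.
Compatibility: PL/(AE) = 1.415 mm, so σ = P/A = E × (1.415/1200) = 113.2 MPa.

σ ≈ 113 MPa (compressive)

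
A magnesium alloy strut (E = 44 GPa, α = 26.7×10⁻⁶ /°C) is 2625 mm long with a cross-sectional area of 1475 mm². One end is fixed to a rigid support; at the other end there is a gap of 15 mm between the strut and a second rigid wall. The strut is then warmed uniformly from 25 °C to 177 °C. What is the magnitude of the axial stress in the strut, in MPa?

σ ≈ 0 MPa

Free thermal elongation = αΔT L = 26.7×10⁻⁶ × 152 × 2625 = 10.65 mm.
This is smaller than the 15 mm clearance, so the strut expands freely without reaching the stop — the stress is zero.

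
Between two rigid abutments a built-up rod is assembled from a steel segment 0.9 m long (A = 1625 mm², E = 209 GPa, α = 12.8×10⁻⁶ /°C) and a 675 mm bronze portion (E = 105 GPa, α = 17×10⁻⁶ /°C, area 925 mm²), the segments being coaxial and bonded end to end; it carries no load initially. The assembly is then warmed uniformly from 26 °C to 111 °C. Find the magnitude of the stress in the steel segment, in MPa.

If the supports were absent, the total length change would be Σ αᵢΔT Lᵢ = 12.8×10⁻⁶×85×900 + 17×10⁻⁶×85×675 = 1.955 mm.
Since the ends are fixed, an axial force P builds up, equal in every segment, with P · Σ Lᵢ/(AᵢEᵢ) = δ_free.
Σ Lᵢ/(AᵢEᵢ) = 900/(1625×209×10³) + 675/(925×105×10³) = 9.6×10⁻⁶ mm/N.
P = 1.955 / 9.6×10⁻⁶ = 203600 N = 203.6 kN, compressive.
σ_{steel} = P / A = 203600 / 1625 = 125.3 MPa.

σ ≈ 125 MPa (compressive)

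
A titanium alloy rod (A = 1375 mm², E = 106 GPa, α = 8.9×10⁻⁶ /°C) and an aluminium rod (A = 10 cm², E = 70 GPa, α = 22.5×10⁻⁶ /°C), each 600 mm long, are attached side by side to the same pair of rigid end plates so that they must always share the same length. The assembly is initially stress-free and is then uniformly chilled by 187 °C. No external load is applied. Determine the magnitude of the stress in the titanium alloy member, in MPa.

σ ≈ 87.5 MPa (compressive)

The aluminium has the larger α, so on cooling it would change length more than the titanium alloy if both were free. The rigid plates force a common final length, so the aluminium is put into tension and the titanium alloy into compression, with equal and opposite forces P (no external load).
Equating the net (thermal + elastic) strains gives |α₁ − α₂|·ΔT = P·[1/(A₁E₁) + 1/(A₂E₂)].
|α₁ − α₂|·ΔT = 13.6×10⁻⁶ × 187 = 0.002543.
1/(A₁E₁) + 1/(A₂E₂) = 1/(1375×106×10³) + 1/(1000×70×10³) = 2.115×10⁻⁸ N⁻¹.
P = 0.002543 / 2.115×10⁻⁸ = 120300 N = 120.3 kN.
σ_{titanium alloy} = P/A₁ = 120300/1375 = 87.46 MPa, compressive.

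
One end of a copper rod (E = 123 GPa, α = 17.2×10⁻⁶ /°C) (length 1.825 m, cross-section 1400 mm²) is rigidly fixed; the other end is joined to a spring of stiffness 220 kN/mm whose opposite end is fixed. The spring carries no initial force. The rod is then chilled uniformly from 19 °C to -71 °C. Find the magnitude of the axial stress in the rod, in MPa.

The unrestrained thermal change is αΔT L = 17.2×10⁻⁶ × 90 × 1825 = 2.825 mm.
Let P be the tensile force in the spring. The rod extends elastically by PL/(AE) and the spring stretches by P/k; together these equal δ_free.
P [ L/(AE) + 1/k ] = δ_free → P [ 1825/(1400×123×10³) + 1/(220×10³) ] = 2.825.
P = 2.825 / 1.514×10⁻⁵ = 186600 N.
σ = P/A = 186600/1400 = 133.3 MPa.

σ ≈ 133 MPa (tensile)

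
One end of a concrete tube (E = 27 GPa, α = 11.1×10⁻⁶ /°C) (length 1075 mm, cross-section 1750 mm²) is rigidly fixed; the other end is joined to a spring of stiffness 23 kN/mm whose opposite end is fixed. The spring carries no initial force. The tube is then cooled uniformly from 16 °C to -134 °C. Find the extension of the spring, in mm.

δ ≈ 1.18 mm

Free thermal contraction: δ_free = αΔT L = 11.1×10⁻⁶ × 150 × 1075 = 1.79 mm.
Let P be the tensile force in the spring. The tube extends elastically by PL/(AE) and the spring stretches by P/k; together these equal δ_free.
So P = δ_free / [L/(AE) + 1/k] = 1.79 / [ 1075/(1750×27×10³) + 1/(23×10³) ].
P = 1.79 / 6.623×10⁻⁵ = 27030 N.
Spring extension = P/k = 27030/(23×10³) = 1.175 mm.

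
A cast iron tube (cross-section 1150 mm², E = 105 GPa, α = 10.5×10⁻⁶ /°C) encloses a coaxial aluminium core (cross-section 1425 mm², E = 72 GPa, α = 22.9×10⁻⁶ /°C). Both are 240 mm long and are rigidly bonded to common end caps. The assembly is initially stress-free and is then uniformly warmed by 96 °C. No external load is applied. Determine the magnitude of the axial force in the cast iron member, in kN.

P ≈ 66 kN (tensile in the cast iron)

The aluminium has the larger α, so on heating it would change length more than the cast iron if both were free. The rigid plates force a common final length, so the aluminium is put into compression and the cast iron into tension, with equal and opposite forces P (no external load).
Compatibility of the two members (thermal + elastic change equal): (α₁ − α₂)ΔT = P·[1/(A₁E₁) + 1/(A₂E₂)].
|α₁ − α₂|·ΔT = 12.4×10⁻⁶ × 96 = 0.00119.
1/(A₁E₁) + 1/(A₂E₂) = 1/(1150×105×10³) + 1/(1425×72×10³) = 1.803×10⁻⁸ N⁻¹.
So P = 0.00119 / 1.803×10⁻⁸ = 66.03 kN.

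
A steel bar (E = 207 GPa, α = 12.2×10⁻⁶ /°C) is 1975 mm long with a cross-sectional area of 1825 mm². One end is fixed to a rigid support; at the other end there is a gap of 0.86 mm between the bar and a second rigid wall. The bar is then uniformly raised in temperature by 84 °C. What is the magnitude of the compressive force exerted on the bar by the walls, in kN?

If the wall were absent the bar would grow by αΔT L = 12.2×10⁻⁶ × 84 × 1975 = 2.024 mm.
The gap closes (δ_free > 0.86 mm) and the wall then resists a further 2.024 − 0.86 = 1.164 mm of expansion.
So σ = E(δ_free − g)/L = 207×10³ × 1.164/1975 = 122 MPa.
Force on the wall = σA = 122 × 1825 mm² = 222.6 kN.

P ≈ 223 kN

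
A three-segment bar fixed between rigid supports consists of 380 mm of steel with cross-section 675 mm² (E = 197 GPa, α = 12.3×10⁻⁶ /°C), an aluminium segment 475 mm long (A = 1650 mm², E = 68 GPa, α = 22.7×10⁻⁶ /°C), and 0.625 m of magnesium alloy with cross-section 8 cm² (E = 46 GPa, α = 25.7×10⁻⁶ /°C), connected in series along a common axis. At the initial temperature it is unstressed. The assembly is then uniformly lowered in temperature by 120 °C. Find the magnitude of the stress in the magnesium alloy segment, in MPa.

σ ≈ 196 MPa (tensile)

If the supports were absent, the total length change would be Σ αᵢΔT Lᵢ = 12.3×10⁻⁶×120×380 + 22.7×10⁻⁶×120×475 + 25.7×10⁻⁶×120×625 = 3.782 mm.
The walls prevent any net length change, so an axial force P (same in every segment) develops. Compatibility: P · Σ Lᵢ/(AᵢEᵢ) = δ_free.
Σ Lᵢ/(AᵢEᵢ) = 380/(675×197×10³) + 475/(1650×68×10³) + 625/(800×46×10³) = 2.407×10⁻⁵ mm/N.
Hence P = δ_free / Σ(L/AE) = 3.782/2.407×10⁻⁵ = 157.1 kN (tensile).
σ_{magnesium alloy} = P / A = 157100 / 800 = 196.4 MPa.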